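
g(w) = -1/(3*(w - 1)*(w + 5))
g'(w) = 1/(3*(w - 1)*(w + 5)^2) + 1/(3*(w - 1)^2*(w + 5))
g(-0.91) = 0.04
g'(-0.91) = 0.01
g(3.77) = -0.01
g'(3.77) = 0.01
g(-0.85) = 0.04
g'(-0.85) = 0.01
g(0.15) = 0.08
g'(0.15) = 0.07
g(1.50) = -0.10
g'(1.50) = 0.22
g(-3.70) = 0.05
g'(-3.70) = -0.03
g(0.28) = 0.09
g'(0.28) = 0.11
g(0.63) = 0.16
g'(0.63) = 0.40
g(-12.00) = 0.00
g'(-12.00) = 0.00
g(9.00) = 0.00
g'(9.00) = 0.00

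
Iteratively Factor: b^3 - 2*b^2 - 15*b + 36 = (b - 3)*(b^2 + b - 12) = (b - 3)^2*(b + 4)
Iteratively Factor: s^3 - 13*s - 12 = (s - 4)*(s^2 + 4*s + 3) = (s - 4)*(s + 3)*(s + 1)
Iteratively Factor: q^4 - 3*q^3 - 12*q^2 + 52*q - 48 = (q - 3)*(q^3 - 12*q + 16) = (q - 3)*(q - 2)*(q^2 + 2*q - 8) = (q - 3)*(q - 2)*(q + 4)*(q - 2)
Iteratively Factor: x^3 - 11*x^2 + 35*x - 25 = (x - 5)*(x^2 - 6*x + 5) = (x - 5)^2*(x - 1)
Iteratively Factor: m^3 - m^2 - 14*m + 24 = (m + 4)*(m^2 - 5*m + 6) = (m - 3)*(m + 4)*(m - 2)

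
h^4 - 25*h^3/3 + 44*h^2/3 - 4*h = h*(h - 6)*(h - 2)*(h - 1/3)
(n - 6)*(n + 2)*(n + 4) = n^3 - 28*n - 48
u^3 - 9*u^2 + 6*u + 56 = (u - 7)*(u - 4)*(u + 2)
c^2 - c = c*(c - 1)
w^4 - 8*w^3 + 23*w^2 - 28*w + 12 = (w - 3)*(w - 2)^2*(w - 1)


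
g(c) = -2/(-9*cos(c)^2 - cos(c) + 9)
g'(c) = -2*(-18*sin(c)*cos(c) - sin(c))/(-9*cos(c)^2 - cos(c) + 9)^2 = 2*(18*cos(c) + 1)*sin(c)/(-9*sin(c)^2 + cos(c))^2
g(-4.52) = -0.23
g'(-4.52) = -0.06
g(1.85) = -0.23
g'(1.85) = -0.10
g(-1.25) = -0.26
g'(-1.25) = -0.21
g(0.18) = 2.88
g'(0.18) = 13.85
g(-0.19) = 3.03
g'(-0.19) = -16.15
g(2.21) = -0.31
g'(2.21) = -0.38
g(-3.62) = -0.72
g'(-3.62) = -1.77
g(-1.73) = -0.22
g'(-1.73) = 0.05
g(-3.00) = -1.71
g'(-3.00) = 3.47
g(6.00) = 7.77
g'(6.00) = -154.07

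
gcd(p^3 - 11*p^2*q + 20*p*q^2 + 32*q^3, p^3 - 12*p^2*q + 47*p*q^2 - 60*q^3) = p - 4*q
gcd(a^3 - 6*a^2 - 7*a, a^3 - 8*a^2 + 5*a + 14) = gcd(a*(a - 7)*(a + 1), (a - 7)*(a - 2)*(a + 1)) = a^2 - 6*a - 7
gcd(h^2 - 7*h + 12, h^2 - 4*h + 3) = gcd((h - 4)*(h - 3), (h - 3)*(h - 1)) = h - 3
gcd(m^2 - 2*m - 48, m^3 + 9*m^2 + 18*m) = m + 6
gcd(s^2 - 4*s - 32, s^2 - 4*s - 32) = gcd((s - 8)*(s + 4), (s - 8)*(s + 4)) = s^2 - 4*s - 32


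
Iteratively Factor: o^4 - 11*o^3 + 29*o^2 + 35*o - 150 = (o - 3)*(o^3 - 8*o^2 + 5*o + 50) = (o - 5)*(o - 3)*(o^2 - 3*o - 10) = (o - 5)^2*(o - 3)*(o + 2)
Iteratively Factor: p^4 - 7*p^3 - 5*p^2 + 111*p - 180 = (p - 3)*(p^3 - 4*p^2 - 17*p + 60) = (p - 5)*(p - 3)*(p^2 + p - 12) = (p - 5)*(p - 3)^2*(p + 4)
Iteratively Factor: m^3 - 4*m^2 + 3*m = (m - 1)*(m^2 - 3*m) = (m - 3)*(m - 1)*(m)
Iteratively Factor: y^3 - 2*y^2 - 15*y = (y + 3)*(y^2 - 5*y) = (y - 5)*(y + 3)*(y)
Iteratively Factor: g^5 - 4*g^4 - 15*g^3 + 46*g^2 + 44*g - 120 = (g - 5)*(g^4 + g^3 - 10*g^2 - 4*g + 24) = (g - 5)*(g - 2)*(g^3 + 3*g^2 - 4*g - 12) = (g - 5)*(g - 2)*(g + 2)*(g^2 + g - 6) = (g - 5)*(g - 2)^2*(g + 2)*(g + 3)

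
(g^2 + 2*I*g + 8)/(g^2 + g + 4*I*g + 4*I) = (g - 2*I)/(g + 1)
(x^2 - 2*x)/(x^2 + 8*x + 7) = x*(x - 2)/(x^2 + 8*x + 7)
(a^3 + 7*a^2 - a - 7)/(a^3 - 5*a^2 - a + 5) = (a + 7)/(a - 5)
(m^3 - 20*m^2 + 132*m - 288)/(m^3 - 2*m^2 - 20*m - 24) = (m^2 - 14*m + 48)/(m^2 + 4*m + 4)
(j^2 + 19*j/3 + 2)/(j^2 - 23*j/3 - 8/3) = (j + 6)/(j - 8)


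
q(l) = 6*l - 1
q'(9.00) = 6.00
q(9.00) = 53.00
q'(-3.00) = 6.00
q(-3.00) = -19.00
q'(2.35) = 6.00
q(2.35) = 13.10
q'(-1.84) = 6.00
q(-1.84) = -12.04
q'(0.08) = 6.00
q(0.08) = -0.52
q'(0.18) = 6.00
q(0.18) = 0.08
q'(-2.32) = 6.00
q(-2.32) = -14.92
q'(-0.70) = 6.00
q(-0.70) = -5.20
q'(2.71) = 6.00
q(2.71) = 15.26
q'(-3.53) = 6.00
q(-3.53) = -22.18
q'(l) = 6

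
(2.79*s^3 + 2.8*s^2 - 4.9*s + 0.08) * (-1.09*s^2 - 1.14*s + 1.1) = -3.0411*s^5 - 6.2326*s^4 + 5.218*s^3 + 8.5788*s^2 - 5.4812*s + 0.088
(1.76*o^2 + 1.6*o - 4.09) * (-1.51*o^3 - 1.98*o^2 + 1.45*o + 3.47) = -2.6576*o^5 - 5.9008*o^4 + 5.5599*o^3 + 16.5254*o^2 - 0.378499999999999*o - 14.1923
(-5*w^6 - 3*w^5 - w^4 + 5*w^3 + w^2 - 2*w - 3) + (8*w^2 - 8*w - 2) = -5*w^6 - 3*w^5 - w^4 + 5*w^3 + 9*w^2 - 10*w - 5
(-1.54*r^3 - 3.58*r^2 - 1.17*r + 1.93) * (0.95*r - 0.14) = -1.463*r^4 - 3.1854*r^3 - 0.6103*r^2 + 1.9973*r - 0.2702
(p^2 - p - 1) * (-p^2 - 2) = -p^4 + p^3 - p^2 + 2*p + 2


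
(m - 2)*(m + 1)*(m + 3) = m^3 + 2*m^2 - 5*m - 6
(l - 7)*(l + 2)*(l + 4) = l^3 - l^2 - 34*l - 56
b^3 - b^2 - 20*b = b*(b - 5)*(b + 4)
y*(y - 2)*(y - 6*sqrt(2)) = y^3 - 6*sqrt(2)*y^2 - 2*y^2 + 12*sqrt(2)*y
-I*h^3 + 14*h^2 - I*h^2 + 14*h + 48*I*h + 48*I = (h + 6*I)*(h + 8*I)*(-I*h - I)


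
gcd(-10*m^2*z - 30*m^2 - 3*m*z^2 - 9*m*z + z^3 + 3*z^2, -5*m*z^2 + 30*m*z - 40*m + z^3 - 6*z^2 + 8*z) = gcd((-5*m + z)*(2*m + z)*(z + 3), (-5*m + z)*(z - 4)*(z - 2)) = -5*m + z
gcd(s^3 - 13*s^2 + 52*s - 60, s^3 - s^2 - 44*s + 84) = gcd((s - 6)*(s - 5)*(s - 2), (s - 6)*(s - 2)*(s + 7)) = s^2 - 8*s + 12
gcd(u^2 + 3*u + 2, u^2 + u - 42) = 1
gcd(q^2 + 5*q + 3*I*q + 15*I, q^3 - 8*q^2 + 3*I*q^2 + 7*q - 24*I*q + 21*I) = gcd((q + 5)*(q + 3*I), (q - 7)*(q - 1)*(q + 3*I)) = q + 3*I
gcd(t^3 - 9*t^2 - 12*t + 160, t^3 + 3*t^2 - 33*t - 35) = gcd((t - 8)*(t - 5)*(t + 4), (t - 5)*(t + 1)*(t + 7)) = t - 5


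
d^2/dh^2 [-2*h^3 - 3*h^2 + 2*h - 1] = -12*h - 6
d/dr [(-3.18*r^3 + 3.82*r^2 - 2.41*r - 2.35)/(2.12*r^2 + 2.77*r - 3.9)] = (-6.7416*r^4 - 17.6172*r^3 + 52.8966*r^2 - 19.832*r + 15.9085)/(4.4944*r^4 + 11.7448*r^3 - 8.8631*r^2 - 21.606*r + 15.21)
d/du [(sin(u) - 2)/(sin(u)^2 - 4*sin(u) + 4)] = -cos(u)/(sin(u) - 2)^2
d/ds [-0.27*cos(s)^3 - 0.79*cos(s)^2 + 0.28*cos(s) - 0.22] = (0.81*cos(s)^2 + 1.58*cos(s) - 0.28)*sin(s)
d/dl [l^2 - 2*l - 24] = 2*l - 2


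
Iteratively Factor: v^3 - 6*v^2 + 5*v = (v)*(v^2 - 6*v + 5) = v*(v - 5)*(v - 1)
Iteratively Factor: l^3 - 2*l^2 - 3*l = (l)*(l^2 - 2*l - 3) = l*(l - 3)*(l + 1)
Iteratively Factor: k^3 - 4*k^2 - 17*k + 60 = (k - 3)*(k^2 - k - 20) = (k - 5)*(k - 3)*(k + 4)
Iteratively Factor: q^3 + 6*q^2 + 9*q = (q + 3)*(q^2 + 3*q) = (q + 3)^2*(q)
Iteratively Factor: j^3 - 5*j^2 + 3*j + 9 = (j - 3)*(j^2 - 2*j - 3) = (j - 3)^2*(j + 1)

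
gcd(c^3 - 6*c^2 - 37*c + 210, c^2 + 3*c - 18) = c + 6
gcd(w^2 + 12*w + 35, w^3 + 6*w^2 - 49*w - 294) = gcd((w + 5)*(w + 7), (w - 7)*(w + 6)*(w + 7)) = w + 7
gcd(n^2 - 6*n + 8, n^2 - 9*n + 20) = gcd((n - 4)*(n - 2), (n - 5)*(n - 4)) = n - 4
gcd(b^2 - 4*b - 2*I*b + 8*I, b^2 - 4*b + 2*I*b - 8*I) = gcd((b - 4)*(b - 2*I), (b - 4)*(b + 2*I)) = b - 4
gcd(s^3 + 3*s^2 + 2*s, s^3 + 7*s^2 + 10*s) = s^2 + 2*s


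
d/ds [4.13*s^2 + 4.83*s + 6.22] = 8.26*s + 4.83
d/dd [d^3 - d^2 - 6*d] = 3*d^2 - 2*d - 6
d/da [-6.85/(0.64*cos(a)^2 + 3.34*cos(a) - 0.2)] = -(8.768*cos(a) + 22.879)*sin(a)/(0.64*cos(a)^2 + 3.34*cos(a) - 0.2)^2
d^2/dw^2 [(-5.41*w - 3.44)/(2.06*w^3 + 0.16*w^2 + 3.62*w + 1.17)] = (-137.747256*w^5 - 185.874624*w^4 + 62.2687279999999*w^3 + 2.025192*w^2 + 43.868352*w - 43.043308)/(8.741816*w^9 + 2.036928*w^8 + 46.243704*w^7 + 22.058044*w^6 + 83.577*w^5 + 58.729512*w^4 + 59.963714*w^3 + 46.653516*w^2 + 14.866254*w + 1.601613)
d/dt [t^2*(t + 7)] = t*(3*t + 14)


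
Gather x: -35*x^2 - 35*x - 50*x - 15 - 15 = -35*x^2 - 85*x - 30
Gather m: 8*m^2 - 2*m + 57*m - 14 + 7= 8*m^2 + 55*m - 7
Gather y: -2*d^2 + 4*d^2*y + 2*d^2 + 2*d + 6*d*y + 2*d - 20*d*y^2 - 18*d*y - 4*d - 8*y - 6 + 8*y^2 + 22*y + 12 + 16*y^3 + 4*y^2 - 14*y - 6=16*y^3 + y^2*(12 - 20*d) + y*(4*d^2 - 12*d)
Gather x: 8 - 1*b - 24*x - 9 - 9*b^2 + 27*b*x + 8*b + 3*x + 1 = -9*b^2 + 7*b + x*(27*b - 21)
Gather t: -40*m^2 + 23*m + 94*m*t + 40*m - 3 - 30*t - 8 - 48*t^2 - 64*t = -40*m^2 + 63*m - 48*t^2 + t*(94*m - 94) - 11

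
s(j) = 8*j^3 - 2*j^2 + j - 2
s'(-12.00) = 3505.00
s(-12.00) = -14126.00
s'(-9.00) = 1981.00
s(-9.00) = -6005.00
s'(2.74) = 170.22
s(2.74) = 150.29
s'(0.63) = 8.01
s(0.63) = -0.16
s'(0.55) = 6.06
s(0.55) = -0.72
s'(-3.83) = 368.37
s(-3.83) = -484.62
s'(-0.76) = 17.90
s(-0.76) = -7.43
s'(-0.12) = 1.83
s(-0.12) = -2.16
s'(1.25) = 33.50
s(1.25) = 11.75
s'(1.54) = 51.76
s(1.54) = 24.01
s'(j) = 24*j^2 - 4*j + 1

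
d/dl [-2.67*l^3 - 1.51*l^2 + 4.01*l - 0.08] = -8.01*l^2 - 3.02*l + 4.01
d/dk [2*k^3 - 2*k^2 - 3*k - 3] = 6*k^2 - 4*k - 3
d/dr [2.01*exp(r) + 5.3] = 2.01*exp(r)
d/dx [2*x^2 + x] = 4*x + 1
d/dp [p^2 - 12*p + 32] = 2*p - 12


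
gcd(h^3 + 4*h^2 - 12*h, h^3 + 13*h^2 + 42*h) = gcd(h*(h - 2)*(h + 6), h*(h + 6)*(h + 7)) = h^2 + 6*h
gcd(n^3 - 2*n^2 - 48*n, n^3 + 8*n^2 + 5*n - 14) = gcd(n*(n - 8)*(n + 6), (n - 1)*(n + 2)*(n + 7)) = 1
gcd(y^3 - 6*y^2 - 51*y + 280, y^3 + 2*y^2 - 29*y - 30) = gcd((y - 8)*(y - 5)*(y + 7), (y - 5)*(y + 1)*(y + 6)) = y - 5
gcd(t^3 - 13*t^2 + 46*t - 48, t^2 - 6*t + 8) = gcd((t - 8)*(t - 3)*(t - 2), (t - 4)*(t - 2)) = t - 2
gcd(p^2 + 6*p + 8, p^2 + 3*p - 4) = p + 4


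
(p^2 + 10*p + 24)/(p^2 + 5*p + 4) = (p + 6)/(p + 1)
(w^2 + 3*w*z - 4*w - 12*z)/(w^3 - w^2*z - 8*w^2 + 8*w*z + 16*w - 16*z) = (-w - 3*z)/(-w^2 + w*z + 4*w - 4*z)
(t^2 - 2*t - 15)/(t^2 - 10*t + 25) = (t + 3)/(t - 5)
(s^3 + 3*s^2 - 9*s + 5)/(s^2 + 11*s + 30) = (s^2 - 2*s + 1)/(s + 6)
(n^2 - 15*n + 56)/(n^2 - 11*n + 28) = (n - 8)/(n - 4)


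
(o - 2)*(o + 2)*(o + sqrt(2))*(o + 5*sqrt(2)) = o^4 + 6*sqrt(2)*o^3 + 6*o^2 - 24*sqrt(2)*o - 40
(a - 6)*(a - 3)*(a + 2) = a^3 - 7*a^2 + 36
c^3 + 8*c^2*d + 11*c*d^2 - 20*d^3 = (c - d)*(c + 4*d)*(c + 5*d)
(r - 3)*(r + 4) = r^2 + r - 12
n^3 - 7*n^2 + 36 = (n - 6)*(n - 3)*(n + 2)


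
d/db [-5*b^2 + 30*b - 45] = 30 - 10*b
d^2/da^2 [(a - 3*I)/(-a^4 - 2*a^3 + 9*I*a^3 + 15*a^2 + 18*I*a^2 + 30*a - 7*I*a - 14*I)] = (-12*a^5 + a^4*(-32 + 180*I) + a^3*(990 + 440*I) + a^2*(2328 - 1974*I) + a*(306 - 4712*I) - 1064 - 2754*I)/(a^10 + a^9*(6 - 25*I) + a^8*(-225 - 150*I) + a^7*(-1414 + 761*I) + a^6*(-505 + 6166*I) + a^5*(12138 + 10065*I) + a^4*(26549 - 7514*I) + a^3*(9598 - 31661*I) + a^2*(-18228 - 19278*I) + a*(-12152 + 4116*I) + 2744*I)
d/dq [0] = 0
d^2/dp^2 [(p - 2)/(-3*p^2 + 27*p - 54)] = 2*(-(p - 2)*(2*p - 9)^2 + (3*p - 11)*(p^2 - 9*p + 18))/(3*(p^2 - 9*p + 18)^3)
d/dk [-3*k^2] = -6*k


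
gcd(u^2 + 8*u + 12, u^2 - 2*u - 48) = u + 6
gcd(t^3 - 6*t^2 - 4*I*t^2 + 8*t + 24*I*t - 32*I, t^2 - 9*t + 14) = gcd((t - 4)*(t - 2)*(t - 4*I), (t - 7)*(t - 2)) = t - 2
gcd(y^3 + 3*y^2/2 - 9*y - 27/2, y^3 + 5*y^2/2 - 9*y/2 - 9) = y^2 + 9*y/2 + 9/2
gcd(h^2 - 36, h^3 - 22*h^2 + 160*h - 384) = h - 6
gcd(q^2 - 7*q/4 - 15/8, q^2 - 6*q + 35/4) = q - 5/2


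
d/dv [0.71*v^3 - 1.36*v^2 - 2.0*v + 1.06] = 2.13*v^2 - 2.72*v - 2.0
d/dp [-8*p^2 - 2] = -16*p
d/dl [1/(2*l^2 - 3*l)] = (3 - 4*l)/(l^2*(2*l - 3)^2)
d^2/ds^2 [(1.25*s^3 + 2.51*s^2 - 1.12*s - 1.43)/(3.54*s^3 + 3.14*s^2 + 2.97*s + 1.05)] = (5.6843418860808e-14*s^7 + 35.1196319999999*s^6 - 163.065852*s^5 - 503.831916*s^4 - 416.480666*s^3 - 151.111362*s^2 - 17.698914*s - 3.278364)/(44.361864*s^9 + 118.047672*s^8 + 216.365508*s^7 + 268.513676*s^6 + 251.555274*s^5 + 180.387558*s^4 + 96.659163*s^3 + 38.171385*s^2 + 9.823275*s + 1.157625)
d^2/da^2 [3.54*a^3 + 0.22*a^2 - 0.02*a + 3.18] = 21.24*a + 0.44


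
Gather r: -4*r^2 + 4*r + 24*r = -4*r^2 + 28*r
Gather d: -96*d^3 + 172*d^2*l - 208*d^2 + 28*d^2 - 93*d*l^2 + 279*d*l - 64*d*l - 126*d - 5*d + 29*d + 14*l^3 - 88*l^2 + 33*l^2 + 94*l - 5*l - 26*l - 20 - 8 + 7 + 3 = -96*d^3 + d^2*(172*l - 180) + d*(-93*l^2 + 215*l - 102) + 14*l^3 - 55*l^2 + 63*l - 18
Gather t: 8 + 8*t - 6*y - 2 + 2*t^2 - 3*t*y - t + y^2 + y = 2*t^2 + t*(7 - 3*y) + y^2 - 5*y + 6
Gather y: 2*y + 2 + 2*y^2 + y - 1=2*y^2 + 3*y + 1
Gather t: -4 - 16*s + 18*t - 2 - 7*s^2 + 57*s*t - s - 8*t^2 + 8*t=-7*s^2 - 17*s - 8*t^2 + t*(57*s + 26) - 6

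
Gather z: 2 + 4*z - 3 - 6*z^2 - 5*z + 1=-6*z^2 - z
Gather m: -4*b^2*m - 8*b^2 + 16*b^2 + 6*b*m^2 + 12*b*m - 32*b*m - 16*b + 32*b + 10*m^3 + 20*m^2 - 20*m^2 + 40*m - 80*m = 8*b^2 + 6*b*m^2 + 16*b + 10*m^3 + m*(-4*b^2 - 20*b - 40)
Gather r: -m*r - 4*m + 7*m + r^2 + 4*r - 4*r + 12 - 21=-m*r + 3*m + r^2 - 9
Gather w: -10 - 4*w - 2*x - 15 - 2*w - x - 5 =-6*w - 3*x - 30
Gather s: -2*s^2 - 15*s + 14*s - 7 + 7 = -2*s^2 - s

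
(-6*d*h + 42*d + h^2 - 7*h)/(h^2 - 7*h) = (-6*d + h)/h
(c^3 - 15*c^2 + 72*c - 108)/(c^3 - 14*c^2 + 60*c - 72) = (c - 3)/(c - 2)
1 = 1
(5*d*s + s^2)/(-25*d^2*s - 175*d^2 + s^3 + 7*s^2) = s/(-5*d*s - 35*d + s^2 + 7*s)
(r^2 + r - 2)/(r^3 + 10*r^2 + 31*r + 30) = (r - 1)/(r^2 + 8*r + 15)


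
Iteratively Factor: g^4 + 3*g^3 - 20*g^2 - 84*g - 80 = (g - 5)*(g^3 + 8*g^2 + 20*g + 16) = (g - 5)*(g + 2)*(g^2 + 6*g + 8) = (g - 5)*(g + 2)*(g + 4)*(g + 2)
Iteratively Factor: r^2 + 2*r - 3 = (r + 3)*(r - 1)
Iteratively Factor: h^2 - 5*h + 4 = (h - 1)*(h - 4)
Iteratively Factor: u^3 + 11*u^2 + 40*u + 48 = (u + 4)*(u^2 + 7*u + 12) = (u + 3)*(u + 4)*(u + 4)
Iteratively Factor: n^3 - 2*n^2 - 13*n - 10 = (n + 2)*(n^2 - 4*n - 5) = (n + 1)*(n + 2)*(n - 5)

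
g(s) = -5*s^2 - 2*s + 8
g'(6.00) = -62.00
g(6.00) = -184.00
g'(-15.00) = 148.00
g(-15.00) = -1087.00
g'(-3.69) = 34.90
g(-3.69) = -52.70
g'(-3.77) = 35.70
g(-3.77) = -55.52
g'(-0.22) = 0.20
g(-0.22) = 8.20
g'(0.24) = -4.40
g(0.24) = 7.23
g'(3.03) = -32.30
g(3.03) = -43.96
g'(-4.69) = 44.90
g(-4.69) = -92.60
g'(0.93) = -11.30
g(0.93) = 1.82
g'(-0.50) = 3.00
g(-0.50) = 7.75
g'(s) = -10*s - 2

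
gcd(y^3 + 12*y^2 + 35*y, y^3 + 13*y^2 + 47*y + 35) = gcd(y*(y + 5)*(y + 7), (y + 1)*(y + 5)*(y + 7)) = y^2 + 12*y + 35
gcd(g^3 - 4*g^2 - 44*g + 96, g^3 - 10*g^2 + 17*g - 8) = g - 8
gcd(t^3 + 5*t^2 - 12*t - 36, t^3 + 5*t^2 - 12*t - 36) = t^3 + 5*t^2 - 12*t - 36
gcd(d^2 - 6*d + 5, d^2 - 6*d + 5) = d^2 - 6*d + 5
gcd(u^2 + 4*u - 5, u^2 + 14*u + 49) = 1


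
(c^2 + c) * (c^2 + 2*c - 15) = c^4 + 3*c^3 - 13*c^2 - 15*c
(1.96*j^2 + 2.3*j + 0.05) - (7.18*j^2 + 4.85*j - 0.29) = -5.22*j^2 - 2.55*j + 0.34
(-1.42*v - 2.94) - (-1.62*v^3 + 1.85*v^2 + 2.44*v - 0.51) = 1.62*v^3 - 1.85*v^2 - 3.86*v - 2.43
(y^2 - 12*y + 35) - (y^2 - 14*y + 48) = 2*y - 13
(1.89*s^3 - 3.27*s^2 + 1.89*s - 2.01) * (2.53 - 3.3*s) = -6.237*s^4 + 15.5727*s^3 - 14.5101*s^2 + 11.4147*s - 5.0853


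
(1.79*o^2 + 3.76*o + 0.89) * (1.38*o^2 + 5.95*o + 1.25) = 2.4702*o^4 + 15.8393*o^3 + 25.8377*o^2 + 9.9955*o + 1.1125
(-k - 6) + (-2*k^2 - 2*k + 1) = -2*k^2 - 3*k - 5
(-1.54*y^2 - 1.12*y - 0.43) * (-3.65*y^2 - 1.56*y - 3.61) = 5.621*y^4 + 6.4904*y^3 + 8.8761*y^2 + 4.714*y + 1.5523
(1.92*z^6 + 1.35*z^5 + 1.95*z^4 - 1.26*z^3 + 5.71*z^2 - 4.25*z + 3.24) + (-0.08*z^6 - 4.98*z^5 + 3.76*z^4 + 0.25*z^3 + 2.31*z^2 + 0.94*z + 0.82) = 1.84*z^6 - 3.63*z^5 + 5.71*z^4 - 1.01*z^3 + 8.02*z^2 - 3.31*z + 4.06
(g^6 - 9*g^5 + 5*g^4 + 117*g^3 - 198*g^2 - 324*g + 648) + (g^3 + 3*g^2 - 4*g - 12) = g^6 - 9*g^5 + 5*g^4 + 118*g^3 - 195*g^2 - 328*g + 636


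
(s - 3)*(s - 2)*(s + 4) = s^3 - s^2 - 14*s + 24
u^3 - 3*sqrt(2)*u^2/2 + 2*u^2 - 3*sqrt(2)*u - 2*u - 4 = (u + 2)*(u - 2*sqrt(2))*(u + sqrt(2)/2)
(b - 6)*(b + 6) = b^2 - 36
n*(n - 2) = n^2 - 2*n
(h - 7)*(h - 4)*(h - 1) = h^3 - 12*h^2 + 39*h - 28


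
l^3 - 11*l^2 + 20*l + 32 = (l - 8)*(l - 4)*(l + 1)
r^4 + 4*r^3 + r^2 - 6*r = r*(r - 1)*(r + 2)*(r + 3)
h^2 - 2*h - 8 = (h - 4)*(h + 2)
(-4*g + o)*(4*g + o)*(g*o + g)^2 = -16*g^4*o^2 - 32*g^4*o - 16*g^4 + g^2*o^4 + 2*g^2*o^3 + g^2*o^2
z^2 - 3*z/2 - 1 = (z - 2)*(z + 1/2)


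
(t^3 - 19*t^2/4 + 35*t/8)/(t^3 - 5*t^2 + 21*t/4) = (4*t - 5)/(2*(2*t - 3))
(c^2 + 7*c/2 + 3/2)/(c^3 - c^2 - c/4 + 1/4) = 2*(c + 3)/(2*c^2 - 3*c + 1)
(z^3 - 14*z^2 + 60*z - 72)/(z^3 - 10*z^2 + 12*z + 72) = (z - 2)/(z + 2)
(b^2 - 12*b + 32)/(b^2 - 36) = (b^2 - 12*b + 32)/(b^2 - 36)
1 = 1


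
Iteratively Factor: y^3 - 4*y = (y - 2)*(y^2 + 2*y) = (y - 2)*(y + 2)*(y)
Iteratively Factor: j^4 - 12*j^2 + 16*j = (j - 2)*(j^3 + 2*j^2 - 8*j) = (j - 2)*(j + 4)*(j^2 - 2*j) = j*(j - 2)*(j + 4)*(j - 2)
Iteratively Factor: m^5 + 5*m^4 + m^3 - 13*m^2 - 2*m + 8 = (m - 1)*(m^4 + 6*m^3 + 7*m^2 - 6*m - 8) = (m - 1)*(m + 2)*(m^3 + 4*m^2 - m - 4) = (m - 1)*(m + 1)*(m + 2)*(m^2 + 3*m - 4) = (m - 1)^2*(m + 1)*(m + 2)*(m + 4)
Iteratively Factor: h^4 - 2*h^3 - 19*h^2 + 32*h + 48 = (h - 4)*(h^3 + 2*h^2 - 11*h - 12) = (h - 4)*(h + 1)*(h^2 + h - 12) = (h - 4)*(h - 3)*(h + 1)*(h + 4)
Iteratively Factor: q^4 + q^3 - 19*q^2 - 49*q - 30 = (q + 1)*(q^3 - 19*q - 30) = (q - 5)*(q + 1)*(q^2 + 5*q + 6) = (q - 5)*(q + 1)*(q + 3)*(q + 2)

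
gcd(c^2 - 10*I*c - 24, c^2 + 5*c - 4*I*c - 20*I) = c - 4*I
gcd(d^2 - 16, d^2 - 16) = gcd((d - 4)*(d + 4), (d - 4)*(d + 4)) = d^2 - 16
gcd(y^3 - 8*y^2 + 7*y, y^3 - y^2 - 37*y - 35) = y - 7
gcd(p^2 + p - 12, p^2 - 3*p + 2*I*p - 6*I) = p - 3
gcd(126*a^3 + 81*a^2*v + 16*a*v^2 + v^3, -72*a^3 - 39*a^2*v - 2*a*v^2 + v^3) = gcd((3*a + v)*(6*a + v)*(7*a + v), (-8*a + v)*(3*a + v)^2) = 3*a + v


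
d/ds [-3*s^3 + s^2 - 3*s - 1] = -9*s^2 + 2*s - 3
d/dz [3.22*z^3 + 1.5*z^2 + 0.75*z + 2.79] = 9.66*z^2 + 3.0*z + 0.75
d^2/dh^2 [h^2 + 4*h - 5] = 2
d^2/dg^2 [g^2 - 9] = 2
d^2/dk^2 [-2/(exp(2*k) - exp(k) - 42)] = 2*(2*(2*exp(k) - 1)^2*exp(k) + (4*exp(k) - 1)*(-exp(2*k) + exp(k) + 42))*exp(k)/(-exp(2*k) + exp(k) + 42)^3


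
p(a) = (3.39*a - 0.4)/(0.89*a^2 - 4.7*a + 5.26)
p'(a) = (4.7 - 1.78*a)*(3.39*a - 0.4)/(0.89*a^2 - 4.7*a + 5.26)^2 + 3.39/(0.89*a^2 - 4.7*a + 5.26)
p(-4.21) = -0.36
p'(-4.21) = -0.02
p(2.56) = -8.81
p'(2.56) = -2.27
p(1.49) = 19.97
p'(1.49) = 190.16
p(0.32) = 0.18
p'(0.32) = 1.07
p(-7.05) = -0.29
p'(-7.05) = -0.02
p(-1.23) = -0.37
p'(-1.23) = 0.07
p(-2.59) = -0.39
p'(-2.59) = -0.01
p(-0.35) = -0.23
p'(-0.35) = 0.31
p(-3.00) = -0.39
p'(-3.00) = -0.02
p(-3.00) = -0.39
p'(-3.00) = -0.02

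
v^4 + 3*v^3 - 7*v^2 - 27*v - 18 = (v - 3)*(v + 1)*(v + 2)*(v + 3)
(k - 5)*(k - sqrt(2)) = k^2 - 5*k - sqrt(2)*k + 5*sqrt(2)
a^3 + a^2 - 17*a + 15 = (a - 3)*(a - 1)*(a + 5)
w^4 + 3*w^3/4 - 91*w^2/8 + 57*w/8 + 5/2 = (w - 5/2)*(w - 1)*(w + 1/4)*(w + 4)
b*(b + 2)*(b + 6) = b^3 + 8*b^2 + 12*b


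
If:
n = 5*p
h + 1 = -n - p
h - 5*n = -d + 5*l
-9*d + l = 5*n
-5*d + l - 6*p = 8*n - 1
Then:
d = -59/516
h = -149/129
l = -593/1548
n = 50/387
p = 10/387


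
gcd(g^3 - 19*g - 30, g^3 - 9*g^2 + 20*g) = g - 5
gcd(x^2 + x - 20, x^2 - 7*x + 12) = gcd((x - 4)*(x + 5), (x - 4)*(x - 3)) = x - 4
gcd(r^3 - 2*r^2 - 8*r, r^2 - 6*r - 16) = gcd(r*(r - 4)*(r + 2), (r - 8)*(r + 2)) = r + 2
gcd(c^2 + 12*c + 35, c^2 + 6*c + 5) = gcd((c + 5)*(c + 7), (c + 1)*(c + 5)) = c + 5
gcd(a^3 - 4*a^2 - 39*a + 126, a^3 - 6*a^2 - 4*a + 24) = 1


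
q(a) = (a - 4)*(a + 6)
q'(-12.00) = -22.00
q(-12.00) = 96.00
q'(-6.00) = -10.00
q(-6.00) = 0.00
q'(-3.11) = -4.22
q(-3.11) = -20.55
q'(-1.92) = -1.84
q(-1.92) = -24.15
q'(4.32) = 10.64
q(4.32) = 3.30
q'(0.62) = 3.24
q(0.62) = -22.38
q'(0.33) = 2.66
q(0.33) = -23.23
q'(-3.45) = -4.90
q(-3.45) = -19.00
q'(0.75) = 3.50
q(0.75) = -21.94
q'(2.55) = 7.10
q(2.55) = -12.40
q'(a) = 2*a + 2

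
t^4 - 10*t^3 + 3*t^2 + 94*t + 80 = (t - 8)*(t - 5)*(t + 1)*(t + 2)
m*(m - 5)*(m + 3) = m^3 - 2*m^2 - 15*m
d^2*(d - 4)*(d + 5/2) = d^4 - 3*d^3/2 - 10*d^2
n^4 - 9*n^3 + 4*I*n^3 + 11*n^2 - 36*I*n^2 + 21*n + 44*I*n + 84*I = (n - 7)*(n - 3)*(n + 1)*(n + 4*I)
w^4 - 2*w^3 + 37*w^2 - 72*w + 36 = (w - 6*I)*(w + 6*I)*(-I*w + I)*(I*w - I)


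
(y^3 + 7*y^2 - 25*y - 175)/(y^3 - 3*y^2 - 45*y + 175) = (y + 5)/(y - 5)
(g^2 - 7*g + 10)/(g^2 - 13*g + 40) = (g - 2)/(g - 8)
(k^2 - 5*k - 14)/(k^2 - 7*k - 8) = (-k^2 + 5*k + 14)/(-k^2 + 7*k + 8)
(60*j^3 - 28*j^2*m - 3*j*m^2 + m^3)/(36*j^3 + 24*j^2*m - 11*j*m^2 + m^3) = (10*j^2 - 3*j*m - m^2)/(6*j^2 + 5*j*m - m^2)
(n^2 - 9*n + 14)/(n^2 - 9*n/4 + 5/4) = 4*(n^2 - 9*n + 14)/(4*n^2 - 9*n + 5)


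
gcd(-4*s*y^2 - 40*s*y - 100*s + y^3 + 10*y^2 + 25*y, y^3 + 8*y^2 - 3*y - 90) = y + 5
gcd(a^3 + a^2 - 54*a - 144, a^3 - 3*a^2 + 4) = 1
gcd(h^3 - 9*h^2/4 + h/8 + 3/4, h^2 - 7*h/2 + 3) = h - 2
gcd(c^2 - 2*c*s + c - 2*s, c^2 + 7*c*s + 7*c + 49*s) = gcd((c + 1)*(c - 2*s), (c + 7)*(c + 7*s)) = 1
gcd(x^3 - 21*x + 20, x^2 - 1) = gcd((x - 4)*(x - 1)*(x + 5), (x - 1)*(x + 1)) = x - 1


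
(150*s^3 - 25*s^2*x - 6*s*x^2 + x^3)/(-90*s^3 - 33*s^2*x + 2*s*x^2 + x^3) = (-5*s + x)/(3*s + x)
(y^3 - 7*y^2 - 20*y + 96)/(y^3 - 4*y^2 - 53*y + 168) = (y + 4)/(y + 7)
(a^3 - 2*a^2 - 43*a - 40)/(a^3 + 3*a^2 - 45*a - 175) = (a^2 - 7*a - 8)/(a^2 - 2*a - 35)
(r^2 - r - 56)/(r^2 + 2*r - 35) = (r - 8)/(r - 5)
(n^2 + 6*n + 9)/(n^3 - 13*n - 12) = (n + 3)/(n^2 - 3*n - 4)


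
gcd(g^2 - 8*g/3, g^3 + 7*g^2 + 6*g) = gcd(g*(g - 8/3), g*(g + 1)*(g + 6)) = g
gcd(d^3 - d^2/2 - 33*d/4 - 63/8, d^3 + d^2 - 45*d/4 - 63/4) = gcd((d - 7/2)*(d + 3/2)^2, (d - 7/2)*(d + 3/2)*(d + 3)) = d^2 - 2*d - 21/4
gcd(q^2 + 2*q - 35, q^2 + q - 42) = q + 7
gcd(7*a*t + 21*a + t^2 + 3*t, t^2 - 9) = t + 3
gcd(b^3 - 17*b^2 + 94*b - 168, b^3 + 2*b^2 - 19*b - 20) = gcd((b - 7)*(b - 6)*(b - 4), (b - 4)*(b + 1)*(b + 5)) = b - 4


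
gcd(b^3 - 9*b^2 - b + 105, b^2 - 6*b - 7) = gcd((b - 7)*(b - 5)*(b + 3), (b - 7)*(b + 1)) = b - 7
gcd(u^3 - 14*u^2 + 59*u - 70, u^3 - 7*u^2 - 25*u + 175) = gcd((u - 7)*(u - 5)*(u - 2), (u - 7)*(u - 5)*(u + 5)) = u^2 - 12*u + 35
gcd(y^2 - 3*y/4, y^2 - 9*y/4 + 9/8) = y - 3/4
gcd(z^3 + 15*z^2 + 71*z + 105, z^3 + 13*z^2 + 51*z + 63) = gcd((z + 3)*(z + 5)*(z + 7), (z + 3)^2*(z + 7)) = z^2 + 10*z + 21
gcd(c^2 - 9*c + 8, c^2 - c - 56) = c - 8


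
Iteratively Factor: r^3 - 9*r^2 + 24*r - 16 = (r - 4)*(r^2 - 5*r + 4) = (r - 4)^2*(r - 1)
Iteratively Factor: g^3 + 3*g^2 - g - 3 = (g + 1)*(g^2 + 2*g - 3) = (g - 1)*(g + 1)*(g + 3)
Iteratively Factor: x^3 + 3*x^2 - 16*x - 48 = (x + 3)*(x^2 - 16) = (x - 4)*(x + 3)*(x + 4)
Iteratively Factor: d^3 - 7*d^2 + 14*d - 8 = (d - 1)*(d^2 - 6*d + 8) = (d - 2)*(d - 1)*(d - 4)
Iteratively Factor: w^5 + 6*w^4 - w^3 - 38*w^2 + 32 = (w + 4)*(w^4 + 2*w^3 - 9*w^2 - 2*w + 8) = (w - 1)*(w + 4)*(w^3 + 3*w^2 - 6*w - 8) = (w - 2)*(w - 1)*(w + 4)*(w^2 + 5*w + 4) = (w - 2)*(w - 1)*(w + 4)^2*(w + 1)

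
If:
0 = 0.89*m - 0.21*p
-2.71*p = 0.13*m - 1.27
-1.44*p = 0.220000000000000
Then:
No Solution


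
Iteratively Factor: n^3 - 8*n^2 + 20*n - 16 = (n - 4)*(n^2 - 4*n + 4) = (n - 4)*(n - 2)*(n - 2)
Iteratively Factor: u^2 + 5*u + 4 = (u + 1)*(u + 4)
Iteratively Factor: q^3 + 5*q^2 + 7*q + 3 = (q + 1)*(q^2 + 4*q + 3) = (q + 1)^2*(q + 3)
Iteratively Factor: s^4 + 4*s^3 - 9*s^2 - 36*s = (s + 3)*(s^3 + s^2 - 12*s) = s*(s + 3)*(s^2 + s - 12) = s*(s - 3)*(s + 3)*(s + 4)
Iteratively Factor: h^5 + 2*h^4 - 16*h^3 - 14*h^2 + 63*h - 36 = (h + 3)*(h^4 - h^3 - 13*h^2 + 25*h - 12) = (h - 1)*(h + 3)*(h^3 - 13*h + 12) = (h - 1)^2*(h + 3)*(h^2 + h - 12) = (h - 1)^2*(h + 3)*(h + 4)*(h - 3)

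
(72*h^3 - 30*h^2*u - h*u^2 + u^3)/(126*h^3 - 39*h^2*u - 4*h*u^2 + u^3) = (-4*h + u)/(-7*h + u)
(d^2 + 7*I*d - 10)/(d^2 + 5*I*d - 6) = (d + 5*I)/(d + 3*I)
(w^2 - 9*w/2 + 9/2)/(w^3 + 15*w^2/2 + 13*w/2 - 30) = (w - 3)/(w^2 + 9*w + 20)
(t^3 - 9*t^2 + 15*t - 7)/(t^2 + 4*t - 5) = (t^2 - 8*t + 7)/(t + 5)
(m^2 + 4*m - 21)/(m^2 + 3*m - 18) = (m + 7)/(m + 6)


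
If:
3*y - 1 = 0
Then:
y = 1/3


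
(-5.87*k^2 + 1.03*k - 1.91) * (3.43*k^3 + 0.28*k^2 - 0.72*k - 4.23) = -20.1341*k^5 + 1.8893*k^4 - 2.0365*k^3 + 23.5537*k^2 - 2.9817*k + 8.0793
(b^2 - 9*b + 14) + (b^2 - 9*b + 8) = 2*b^2 - 18*b + 22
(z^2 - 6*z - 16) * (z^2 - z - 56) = z^4 - 7*z^3 - 66*z^2 + 352*z + 896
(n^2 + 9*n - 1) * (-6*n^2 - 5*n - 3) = -6*n^4 - 59*n^3 - 42*n^2 - 22*n + 3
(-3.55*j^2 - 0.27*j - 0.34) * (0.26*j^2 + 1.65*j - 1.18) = -0.923*j^4 - 5.9277*j^3 + 3.6551*j^2 - 0.2424*j + 0.4012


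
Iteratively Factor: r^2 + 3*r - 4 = (r + 4)*(r - 1)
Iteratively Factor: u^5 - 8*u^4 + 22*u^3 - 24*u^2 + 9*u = (u - 3)*(u^4 - 5*u^3 + 7*u^2 - 3*u) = (u - 3)*(u - 1)*(u^3 - 4*u^2 + 3*u) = (u - 3)^2*(u - 1)*(u^2 - u) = u*(u - 3)^2*(u - 1)*(u - 1)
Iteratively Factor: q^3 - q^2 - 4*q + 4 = (q - 2)*(q^2 + q - 2) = (q - 2)*(q + 2)*(q - 1)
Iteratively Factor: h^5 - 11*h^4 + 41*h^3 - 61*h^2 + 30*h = (h)*(h^4 - 11*h^3 + 41*h^2 - 61*h + 30) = h*(h - 1)*(h^3 - 10*h^2 + 31*h - 30) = h*(h - 5)*(h - 1)*(h^2 - 5*h + 6) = h*(h - 5)*(h - 2)*(h - 1)*(h - 3)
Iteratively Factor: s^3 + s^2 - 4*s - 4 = (s + 2)*(s^2 - s - 2) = (s - 2)*(s + 2)*(s + 1)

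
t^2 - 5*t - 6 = (t - 6)*(t + 1)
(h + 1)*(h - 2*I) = h^2 + h - 2*I*h - 2*I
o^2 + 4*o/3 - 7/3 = (o - 1)*(o + 7/3)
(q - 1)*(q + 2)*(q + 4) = q^3 + 5*q^2 + 2*q - 8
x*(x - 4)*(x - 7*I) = x^3 - 4*x^2 - 7*I*x^2 + 28*I*x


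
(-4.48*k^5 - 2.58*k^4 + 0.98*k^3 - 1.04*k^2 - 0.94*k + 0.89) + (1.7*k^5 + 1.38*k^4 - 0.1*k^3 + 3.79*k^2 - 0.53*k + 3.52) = -2.78*k^5 - 1.2*k^4 + 0.88*k^3 + 2.75*k^2 - 1.47*k + 4.41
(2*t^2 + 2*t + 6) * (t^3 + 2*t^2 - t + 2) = 2*t^5 + 6*t^4 + 8*t^3 + 14*t^2 - 2*t + 12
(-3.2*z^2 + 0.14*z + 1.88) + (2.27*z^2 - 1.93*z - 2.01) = -0.93*z^2 - 1.79*z - 0.13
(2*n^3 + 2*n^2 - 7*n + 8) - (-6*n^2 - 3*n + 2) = 2*n^3 + 8*n^2 - 4*n + 6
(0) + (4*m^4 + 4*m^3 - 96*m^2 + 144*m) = 4*m^4 + 4*m^3 - 96*m^2 + 144*m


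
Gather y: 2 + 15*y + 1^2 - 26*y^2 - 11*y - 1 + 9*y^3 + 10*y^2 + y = 9*y^3 - 16*y^2 + 5*y + 2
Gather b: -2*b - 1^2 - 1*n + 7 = -2*b - n + 6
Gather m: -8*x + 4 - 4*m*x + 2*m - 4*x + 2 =m*(2 - 4*x) - 12*x + 6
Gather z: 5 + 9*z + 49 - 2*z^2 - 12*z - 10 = -2*z^2 - 3*z + 44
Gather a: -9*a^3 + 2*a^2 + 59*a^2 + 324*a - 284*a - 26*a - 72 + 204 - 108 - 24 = -9*a^3 + 61*a^2 + 14*a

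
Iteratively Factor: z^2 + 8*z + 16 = (z + 4)*(z + 4)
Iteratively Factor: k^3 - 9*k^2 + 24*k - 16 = (k - 4)*(k^2 - 5*k + 4) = (k - 4)*(k - 1)*(k - 4)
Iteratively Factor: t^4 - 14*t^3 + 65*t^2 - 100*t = (t - 4)*(t^3 - 10*t^2 + 25*t) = t*(t - 4)*(t^2 - 10*t + 25) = t*(t - 5)*(t - 4)*(t - 5)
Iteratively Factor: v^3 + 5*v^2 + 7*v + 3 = (v + 1)*(v^2 + 4*v + 3) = (v + 1)*(v + 3)*(v + 1)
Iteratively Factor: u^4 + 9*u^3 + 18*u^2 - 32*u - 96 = (u + 3)*(u^3 + 6*u^2 - 32) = (u + 3)*(u + 4)*(u^2 + 2*u - 8) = (u - 2)*(u + 3)*(u + 4)*(u + 4)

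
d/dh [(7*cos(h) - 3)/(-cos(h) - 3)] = 24*sin(h)/(cos(h) + 3)^2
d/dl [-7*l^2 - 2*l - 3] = -14*l - 2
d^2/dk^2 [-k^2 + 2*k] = -2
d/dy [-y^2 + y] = 1 - 2*y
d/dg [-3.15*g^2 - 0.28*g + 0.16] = -6.3*g - 0.28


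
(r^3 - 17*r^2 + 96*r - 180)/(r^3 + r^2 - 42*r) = (r^2 - 11*r + 30)/(r*(r + 7))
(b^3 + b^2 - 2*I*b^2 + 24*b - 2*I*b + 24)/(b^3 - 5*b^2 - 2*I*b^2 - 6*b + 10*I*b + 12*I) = (b^2 - 2*I*b + 24)/(b^2 - 2*b*(3 + I) + 12*I)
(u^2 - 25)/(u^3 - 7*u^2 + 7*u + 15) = (u + 5)/(u^2 - 2*u - 3)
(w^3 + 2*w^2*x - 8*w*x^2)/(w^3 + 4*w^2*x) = (w - 2*x)/w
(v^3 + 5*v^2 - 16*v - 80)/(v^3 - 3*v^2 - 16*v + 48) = (v + 5)/(v - 3)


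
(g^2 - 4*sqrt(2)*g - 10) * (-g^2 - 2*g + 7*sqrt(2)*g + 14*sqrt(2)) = -g^4 - 2*g^3 + 11*sqrt(2)*g^3 - 46*g^2 + 22*sqrt(2)*g^2 - 70*sqrt(2)*g - 92*g - 140*sqrt(2)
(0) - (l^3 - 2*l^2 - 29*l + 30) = -l^3 + 2*l^2 + 29*l - 30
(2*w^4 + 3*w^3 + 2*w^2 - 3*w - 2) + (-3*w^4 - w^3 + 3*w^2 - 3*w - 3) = -w^4 + 2*w^3 + 5*w^2 - 6*w - 5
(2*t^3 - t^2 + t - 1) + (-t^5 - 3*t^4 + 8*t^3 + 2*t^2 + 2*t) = -t^5 - 3*t^4 + 10*t^3 + t^2 + 3*t - 1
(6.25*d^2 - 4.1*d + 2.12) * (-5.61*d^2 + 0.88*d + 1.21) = -35.0625*d^4 + 28.501*d^3 - 7.9387*d^2 - 3.0954*d + 2.5652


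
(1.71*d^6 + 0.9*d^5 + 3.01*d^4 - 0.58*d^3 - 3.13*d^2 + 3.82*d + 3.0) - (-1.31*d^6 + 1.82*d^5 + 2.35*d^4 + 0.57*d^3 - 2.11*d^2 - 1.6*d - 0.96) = 3.02*d^6 - 0.92*d^5 + 0.66*d^4 - 1.15*d^3 - 1.02*d^2 + 5.42*d + 3.96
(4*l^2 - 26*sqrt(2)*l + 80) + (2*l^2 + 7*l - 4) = 6*l^2 - 26*sqrt(2)*l + 7*l + 76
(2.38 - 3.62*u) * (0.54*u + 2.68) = -1.9548*u^2 - 8.4164*u + 6.3784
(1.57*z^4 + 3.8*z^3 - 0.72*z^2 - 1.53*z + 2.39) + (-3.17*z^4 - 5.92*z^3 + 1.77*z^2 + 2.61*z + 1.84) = -1.6*z^4 - 2.12*z^3 + 1.05*z^2 + 1.08*z + 4.23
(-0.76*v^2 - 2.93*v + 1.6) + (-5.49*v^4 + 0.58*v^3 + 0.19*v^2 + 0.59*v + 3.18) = -5.49*v^4 + 0.58*v^3 - 0.57*v^2 - 2.34*v + 4.78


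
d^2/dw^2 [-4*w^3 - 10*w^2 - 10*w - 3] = -24*w - 20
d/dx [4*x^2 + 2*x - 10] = 8*x + 2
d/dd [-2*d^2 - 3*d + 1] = -4*d - 3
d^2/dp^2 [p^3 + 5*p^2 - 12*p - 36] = 6*p + 10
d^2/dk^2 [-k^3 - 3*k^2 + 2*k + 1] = -6*k - 6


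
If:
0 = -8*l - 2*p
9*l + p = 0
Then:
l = 0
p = 0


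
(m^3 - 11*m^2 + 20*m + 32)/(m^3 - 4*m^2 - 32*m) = (m^2 - 3*m - 4)/(m*(m + 4))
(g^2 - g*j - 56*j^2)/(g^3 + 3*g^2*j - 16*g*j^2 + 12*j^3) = (g^2 - g*j - 56*j^2)/(g^3 + 3*g^2*j - 16*g*j^2 + 12*j^3)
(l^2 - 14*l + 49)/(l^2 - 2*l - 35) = (l - 7)/(l + 5)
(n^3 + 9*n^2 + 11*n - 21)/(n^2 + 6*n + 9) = (n^2 + 6*n - 7)/(n + 3)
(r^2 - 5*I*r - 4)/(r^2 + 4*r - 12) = (r^2 - 5*I*r - 4)/(r^2 + 4*r - 12)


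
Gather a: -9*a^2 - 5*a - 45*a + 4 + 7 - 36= -9*a^2 - 50*a - 25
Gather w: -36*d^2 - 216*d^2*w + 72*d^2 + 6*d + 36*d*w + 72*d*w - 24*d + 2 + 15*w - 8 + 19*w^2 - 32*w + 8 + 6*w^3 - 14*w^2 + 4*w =36*d^2 - 18*d + 6*w^3 + 5*w^2 + w*(-216*d^2 + 108*d - 13) + 2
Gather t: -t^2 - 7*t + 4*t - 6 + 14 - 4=-t^2 - 3*t + 4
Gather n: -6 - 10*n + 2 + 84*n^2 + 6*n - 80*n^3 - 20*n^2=-80*n^3 + 64*n^2 - 4*n - 4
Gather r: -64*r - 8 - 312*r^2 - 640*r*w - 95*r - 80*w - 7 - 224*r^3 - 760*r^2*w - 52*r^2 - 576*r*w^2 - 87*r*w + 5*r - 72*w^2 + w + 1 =-224*r^3 + r^2*(-760*w - 364) + r*(-576*w^2 - 727*w - 154) - 72*w^2 - 79*w - 14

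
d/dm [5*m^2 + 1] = 10*m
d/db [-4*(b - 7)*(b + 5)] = 8 - 8*b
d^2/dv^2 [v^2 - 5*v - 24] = 2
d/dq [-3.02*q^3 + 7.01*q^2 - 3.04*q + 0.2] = -9.06*q^2 + 14.02*q - 3.04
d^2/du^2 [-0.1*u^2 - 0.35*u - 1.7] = -0.200000000000000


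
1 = 1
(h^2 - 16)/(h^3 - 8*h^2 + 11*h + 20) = (h + 4)/(h^2 - 4*h - 5)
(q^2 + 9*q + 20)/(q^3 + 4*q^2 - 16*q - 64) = (q + 5)/(q^2 - 16)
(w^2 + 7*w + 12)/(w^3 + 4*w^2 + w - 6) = (w + 4)/(w^2 + w - 2)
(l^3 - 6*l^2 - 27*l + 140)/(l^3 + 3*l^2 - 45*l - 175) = (l - 4)/(l + 5)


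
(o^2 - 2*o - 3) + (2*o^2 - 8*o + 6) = 3*o^2 - 10*o + 3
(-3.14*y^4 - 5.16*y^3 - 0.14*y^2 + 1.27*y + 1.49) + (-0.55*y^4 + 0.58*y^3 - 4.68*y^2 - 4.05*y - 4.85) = -3.69*y^4 - 4.58*y^3 - 4.82*y^2 - 2.78*y - 3.36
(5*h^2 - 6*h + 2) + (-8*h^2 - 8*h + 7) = -3*h^2 - 14*h + 9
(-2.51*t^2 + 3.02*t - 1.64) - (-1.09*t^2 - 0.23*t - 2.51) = -1.42*t^2 + 3.25*t + 0.87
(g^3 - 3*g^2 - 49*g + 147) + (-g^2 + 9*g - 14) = g^3 - 4*g^2 - 40*g + 133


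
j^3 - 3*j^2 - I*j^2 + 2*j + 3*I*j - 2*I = (j - 2)*(j - 1)*(j - I)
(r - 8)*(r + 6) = r^2 - 2*r - 48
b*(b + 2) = b^2 + 2*b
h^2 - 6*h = h*(h - 6)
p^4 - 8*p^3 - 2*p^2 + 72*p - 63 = (p - 7)*(p - 3)*(p - 1)*(p + 3)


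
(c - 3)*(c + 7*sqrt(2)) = c^2 - 3*c + 7*sqrt(2)*c - 21*sqrt(2)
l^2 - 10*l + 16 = (l - 8)*(l - 2)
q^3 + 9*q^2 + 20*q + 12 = (q + 1)*(q + 2)*(q + 6)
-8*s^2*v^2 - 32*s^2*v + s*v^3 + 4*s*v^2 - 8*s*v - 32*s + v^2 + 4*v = (-8*s + v)*(v + 4)*(s*v + 1)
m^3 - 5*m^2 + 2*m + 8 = (m - 4)*(m - 2)*(m + 1)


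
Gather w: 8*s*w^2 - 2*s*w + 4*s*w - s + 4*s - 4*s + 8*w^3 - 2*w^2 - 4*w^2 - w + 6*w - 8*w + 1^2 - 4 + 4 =-s + 8*w^3 + w^2*(8*s - 6) + w*(2*s - 3) + 1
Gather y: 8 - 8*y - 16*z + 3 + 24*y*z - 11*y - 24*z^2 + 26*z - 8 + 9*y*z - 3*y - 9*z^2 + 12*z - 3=y*(33*z - 22) - 33*z^2 + 22*z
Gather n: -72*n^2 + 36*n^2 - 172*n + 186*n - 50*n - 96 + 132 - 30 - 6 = -36*n^2 - 36*n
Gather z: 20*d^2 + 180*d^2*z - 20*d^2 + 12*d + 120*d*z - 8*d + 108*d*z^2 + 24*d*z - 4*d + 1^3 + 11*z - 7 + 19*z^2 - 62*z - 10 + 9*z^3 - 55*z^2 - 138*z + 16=9*z^3 + z^2*(108*d - 36) + z*(180*d^2 + 144*d - 189)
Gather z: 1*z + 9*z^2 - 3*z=9*z^2 - 2*z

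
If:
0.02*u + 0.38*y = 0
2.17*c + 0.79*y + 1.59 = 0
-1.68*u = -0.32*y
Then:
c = -0.73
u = 0.00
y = 0.00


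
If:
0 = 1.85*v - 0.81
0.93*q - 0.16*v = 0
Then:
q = 0.08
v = 0.44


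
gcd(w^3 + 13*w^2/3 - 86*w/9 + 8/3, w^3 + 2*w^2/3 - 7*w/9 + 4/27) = w - 1/3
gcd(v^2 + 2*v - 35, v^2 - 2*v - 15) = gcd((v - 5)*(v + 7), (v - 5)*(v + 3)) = v - 5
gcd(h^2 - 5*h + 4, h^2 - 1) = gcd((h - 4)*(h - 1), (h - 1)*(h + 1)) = h - 1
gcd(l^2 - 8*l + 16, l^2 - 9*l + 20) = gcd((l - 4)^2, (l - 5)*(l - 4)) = l - 4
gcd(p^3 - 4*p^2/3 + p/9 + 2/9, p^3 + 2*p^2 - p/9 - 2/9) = p + 1/3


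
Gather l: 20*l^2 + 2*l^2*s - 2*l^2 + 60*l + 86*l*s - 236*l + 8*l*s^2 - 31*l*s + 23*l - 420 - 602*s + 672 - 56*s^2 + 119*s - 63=l^2*(2*s + 18) + l*(8*s^2 + 55*s - 153) - 56*s^2 - 483*s + 189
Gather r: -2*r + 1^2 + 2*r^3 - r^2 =2*r^3 - r^2 - 2*r + 1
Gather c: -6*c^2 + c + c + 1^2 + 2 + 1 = -6*c^2 + 2*c + 4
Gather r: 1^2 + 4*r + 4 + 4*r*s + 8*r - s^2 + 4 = r*(4*s + 12) - s^2 + 9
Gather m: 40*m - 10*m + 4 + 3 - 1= 30*m + 6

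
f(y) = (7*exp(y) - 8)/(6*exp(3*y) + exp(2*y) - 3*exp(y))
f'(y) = (7*exp(y) - 8)*(-18*exp(3*y) - 2*exp(2*y) + 3*exp(y))/(6*exp(3*y) + exp(2*y) - 3*exp(y))^2 + 7*exp(y)/(6*exp(3*y) + exp(2*y) - 3*exp(y))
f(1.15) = 0.07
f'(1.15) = -0.11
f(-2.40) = 28.39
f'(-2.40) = -28.95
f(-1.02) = 8.17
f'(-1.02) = -3.49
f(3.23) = 0.00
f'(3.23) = -0.00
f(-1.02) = 8.17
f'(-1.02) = -3.49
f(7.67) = 0.00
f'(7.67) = -0.00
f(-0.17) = -1.17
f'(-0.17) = 9.70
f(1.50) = 0.04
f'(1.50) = -0.07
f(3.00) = 0.00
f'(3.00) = -0.00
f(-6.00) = 1074.38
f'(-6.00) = -1075.80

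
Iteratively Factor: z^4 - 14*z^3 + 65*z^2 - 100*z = (z - 5)*(z^3 - 9*z^2 + 20*z) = (z - 5)^2*(z^2 - 4*z) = z*(z - 5)^2*(z - 4)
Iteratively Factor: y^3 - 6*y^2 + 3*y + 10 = (y - 5)*(y^2 - y - 2) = (y - 5)*(y - 2)*(y + 1)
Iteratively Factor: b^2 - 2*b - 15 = (b + 3)*(b - 5)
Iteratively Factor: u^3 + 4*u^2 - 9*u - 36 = (u + 3)*(u^2 + u - 12) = (u + 3)*(u + 4)*(u - 3)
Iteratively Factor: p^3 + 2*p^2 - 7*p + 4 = (p - 1)*(p^2 + 3*p - 4) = (p - 1)*(p + 4)*(p - 1)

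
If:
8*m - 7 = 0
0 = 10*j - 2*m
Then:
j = 7/40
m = 7/8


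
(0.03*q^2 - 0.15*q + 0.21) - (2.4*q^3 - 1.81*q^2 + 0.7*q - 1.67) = -2.4*q^3 + 1.84*q^2 - 0.85*q + 1.88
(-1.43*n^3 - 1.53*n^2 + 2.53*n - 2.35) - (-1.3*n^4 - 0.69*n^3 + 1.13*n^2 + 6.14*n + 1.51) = 1.3*n^4 - 0.74*n^3 - 2.66*n^2 - 3.61*n - 3.86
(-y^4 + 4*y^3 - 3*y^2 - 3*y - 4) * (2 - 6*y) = 6*y^5 - 26*y^4 + 26*y^3 + 12*y^2 + 18*y - 8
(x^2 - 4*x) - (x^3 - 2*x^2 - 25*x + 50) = -x^3 + 3*x^2 + 21*x - 50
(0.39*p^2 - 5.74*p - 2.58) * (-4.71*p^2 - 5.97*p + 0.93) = -1.8369*p^4 + 24.7071*p^3 + 46.7823*p^2 + 10.0644*p - 2.3994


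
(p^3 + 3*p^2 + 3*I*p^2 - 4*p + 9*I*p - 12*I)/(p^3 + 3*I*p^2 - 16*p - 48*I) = (p - 1)/(p - 4)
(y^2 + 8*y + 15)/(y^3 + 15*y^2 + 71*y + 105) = 1/(y + 7)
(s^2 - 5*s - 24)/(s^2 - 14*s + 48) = (s + 3)/(s - 6)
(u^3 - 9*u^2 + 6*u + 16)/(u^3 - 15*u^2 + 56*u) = (u^2 - u - 2)/(u*(u - 7))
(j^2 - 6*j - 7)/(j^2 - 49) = (j + 1)/(j + 7)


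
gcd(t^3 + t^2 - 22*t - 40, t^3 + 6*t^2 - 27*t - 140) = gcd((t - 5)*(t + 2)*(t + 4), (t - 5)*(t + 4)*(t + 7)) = t^2 - t - 20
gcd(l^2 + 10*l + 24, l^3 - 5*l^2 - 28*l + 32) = l + 4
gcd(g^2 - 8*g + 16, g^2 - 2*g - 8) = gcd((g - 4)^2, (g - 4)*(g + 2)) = g - 4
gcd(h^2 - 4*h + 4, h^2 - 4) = h - 2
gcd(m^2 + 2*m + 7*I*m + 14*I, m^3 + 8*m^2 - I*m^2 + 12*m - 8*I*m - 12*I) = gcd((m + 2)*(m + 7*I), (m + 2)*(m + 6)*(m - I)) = m + 2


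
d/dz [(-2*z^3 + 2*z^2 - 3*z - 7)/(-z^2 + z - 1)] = (2*z^4 - 4*z^3 + 5*z^2 - 18*z + 10)/(z^4 - 2*z^3 + 3*z^2 - 2*z + 1)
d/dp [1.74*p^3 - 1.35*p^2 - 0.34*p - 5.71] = 5.22*p^2 - 2.7*p - 0.34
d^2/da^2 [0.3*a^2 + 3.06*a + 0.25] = 0.600000000000000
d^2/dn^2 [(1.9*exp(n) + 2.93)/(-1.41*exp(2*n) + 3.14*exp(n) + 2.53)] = (-3.77739*exp(4*n) - 31.712592*exp(3*n) - 1.75037399999999*exp(2*n) - 55.603404*exp(n) + 11.114796)*exp(n)/(2.803221*exp(6*n) - 18.727902*exp(5*n) + 26.616429*exp(4*n) + 36.248788*exp(3*n) - 47.758557*exp(2*n) - 60.296478*exp(n) - 16.194277)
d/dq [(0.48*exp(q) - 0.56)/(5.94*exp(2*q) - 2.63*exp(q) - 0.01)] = (-2.8512*exp(2*q) + 6.6528*exp(q) - 1.4776)*exp(q)/(35.2836*exp(4*q) - 31.2444*exp(3*q) + 6.7981*exp(2*q) + 0.0526*exp(q) + 0.0001)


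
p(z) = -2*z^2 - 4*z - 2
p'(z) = -4*z - 4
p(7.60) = -147.92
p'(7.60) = -34.40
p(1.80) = -15.68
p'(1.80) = -11.20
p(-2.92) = -7.37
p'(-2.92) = 7.68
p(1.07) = -8.57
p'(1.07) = -8.28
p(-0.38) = -0.77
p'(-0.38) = -2.48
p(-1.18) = -0.06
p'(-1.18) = 0.72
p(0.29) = -3.33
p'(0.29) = -5.16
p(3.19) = -35.11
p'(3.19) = -16.76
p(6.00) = -98.00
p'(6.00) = -28.00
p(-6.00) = -50.00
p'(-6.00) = 20.00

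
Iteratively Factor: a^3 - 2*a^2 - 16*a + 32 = (a - 4)*(a^2 + 2*a - 8) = (a - 4)*(a - 2)*(a + 4)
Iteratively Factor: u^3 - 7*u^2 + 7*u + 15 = (u + 1)*(u^2 - 8*u + 15) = (u - 3)*(u + 1)*(u - 5)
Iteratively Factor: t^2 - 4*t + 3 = (t - 3)*(t - 1)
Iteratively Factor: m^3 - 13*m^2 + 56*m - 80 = (m - 4)*(m^2 - 9*m + 20) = (m - 5)*(m - 4)*(m - 4)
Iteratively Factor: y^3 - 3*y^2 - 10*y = (y)*(y^2 - 3*y - 10) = y*(y - 5)*(y + 2)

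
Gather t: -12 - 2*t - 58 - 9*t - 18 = -11*t - 88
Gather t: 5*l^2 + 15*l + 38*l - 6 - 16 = 5*l^2 + 53*l - 22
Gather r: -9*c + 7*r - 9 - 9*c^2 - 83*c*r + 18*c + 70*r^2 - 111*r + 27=-9*c^2 + 9*c + 70*r^2 + r*(-83*c - 104) + 18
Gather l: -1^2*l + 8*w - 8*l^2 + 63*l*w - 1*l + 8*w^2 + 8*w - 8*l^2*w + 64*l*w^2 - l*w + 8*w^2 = l^2*(-8*w - 8) + l*(64*w^2 + 62*w - 2) + 16*w^2 + 16*w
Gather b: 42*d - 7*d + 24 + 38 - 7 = 35*d + 55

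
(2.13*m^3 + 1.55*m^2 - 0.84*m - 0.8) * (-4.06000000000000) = -8.6478*m^3 - 6.293*m^2 + 3.4104*m + 3.248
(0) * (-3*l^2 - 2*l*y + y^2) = 0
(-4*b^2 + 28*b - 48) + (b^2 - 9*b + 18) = -3*b^2 + 19*b - 30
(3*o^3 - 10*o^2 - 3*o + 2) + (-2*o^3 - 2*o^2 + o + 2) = o^3 - 12*o^2 - 2*o + 4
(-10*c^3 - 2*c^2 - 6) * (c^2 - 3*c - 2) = -10*c^5 + 28*c^4 + 26*c^3 - 2*c^2 + 18*c + 12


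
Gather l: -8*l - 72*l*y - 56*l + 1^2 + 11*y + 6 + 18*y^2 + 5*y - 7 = l*(-72*y - 64) + 18*y^2 + 16*y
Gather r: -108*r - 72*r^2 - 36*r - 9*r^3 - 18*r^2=-9*r^3 - 90*r^2 - 144*r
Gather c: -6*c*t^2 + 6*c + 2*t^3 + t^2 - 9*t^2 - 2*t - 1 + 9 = c*(6 - 6*t^2) + 2*t^3 - 8*t^2 - 2*t + 8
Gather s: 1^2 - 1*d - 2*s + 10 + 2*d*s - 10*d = -11*d + s*(2*d - 2) + 11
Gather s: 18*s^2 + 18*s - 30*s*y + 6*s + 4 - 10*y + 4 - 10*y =18*s^2 + s*(24 - 30*y) - 20*y + 8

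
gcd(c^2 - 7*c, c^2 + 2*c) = c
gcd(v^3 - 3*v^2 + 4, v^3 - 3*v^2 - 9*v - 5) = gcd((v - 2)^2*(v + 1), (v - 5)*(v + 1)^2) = v + 1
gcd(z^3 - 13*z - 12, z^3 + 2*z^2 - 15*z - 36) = z^2 - z - 12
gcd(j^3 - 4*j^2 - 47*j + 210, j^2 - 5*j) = j - 5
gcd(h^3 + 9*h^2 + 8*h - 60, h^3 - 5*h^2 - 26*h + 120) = h + 5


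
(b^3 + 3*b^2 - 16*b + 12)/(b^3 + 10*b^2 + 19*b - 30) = (b - 2)/(b + 5)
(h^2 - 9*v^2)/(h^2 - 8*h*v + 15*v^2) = (-h - 3*v)/(-h + 5*v)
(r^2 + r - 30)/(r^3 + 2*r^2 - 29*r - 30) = 1/(r + 1)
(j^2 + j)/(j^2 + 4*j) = (j + 1)/(j + 4)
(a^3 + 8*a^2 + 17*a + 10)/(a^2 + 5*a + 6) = (a^2 + 6*a + 5)/(a + 3)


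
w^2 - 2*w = w*(w - 2)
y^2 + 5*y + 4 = (y + 1)*(y + 4)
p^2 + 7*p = p*(p + 7)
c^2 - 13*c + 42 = (c - 7)*(c - 6)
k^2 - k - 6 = (k - 3)*(k + 2)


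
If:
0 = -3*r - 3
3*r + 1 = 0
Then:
No Solution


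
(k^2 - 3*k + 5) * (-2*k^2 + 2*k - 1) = -2*k^4 + 8*k^3 - 17*k^2 + 13*k - 5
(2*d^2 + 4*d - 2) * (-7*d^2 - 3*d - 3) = -14*d^4 - 34*d^3 - 4*d^2 - 6*d + 6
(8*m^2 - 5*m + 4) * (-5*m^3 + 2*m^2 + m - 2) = -40*m^5 + 41*m^4 - 22*m^3 - 13*m^2 + 14*m - 8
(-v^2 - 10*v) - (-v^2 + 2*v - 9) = 9 - 12*v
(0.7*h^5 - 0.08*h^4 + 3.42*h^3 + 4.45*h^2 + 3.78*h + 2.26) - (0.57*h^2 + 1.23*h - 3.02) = 0.7*h^5 - 0.08*h^4 + 3.42*h^3 + 3.88*h^2 + 2.55*h + 5.28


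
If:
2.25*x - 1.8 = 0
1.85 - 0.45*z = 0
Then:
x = 0.80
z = 4.11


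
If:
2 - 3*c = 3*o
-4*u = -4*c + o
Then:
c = 4*u/5 + 2/15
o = 8/15 - 4*u/5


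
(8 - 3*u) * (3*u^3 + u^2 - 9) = -9*u^4 + 21*u^3 + 8*u^2 + 27*u - 72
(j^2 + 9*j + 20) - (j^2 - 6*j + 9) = 15*j + 11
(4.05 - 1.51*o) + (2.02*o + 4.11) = 0.51*o + 8.16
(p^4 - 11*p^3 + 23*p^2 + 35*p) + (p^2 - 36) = p^4 - 11*p^3 + 24*p^2 + 35*p - 36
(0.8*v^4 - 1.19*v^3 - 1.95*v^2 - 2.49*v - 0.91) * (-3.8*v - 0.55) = -3.04*v^5 + 4.082*v^4 + 8.0645*v^3 + 10.5345*v^2 + 4.8275*v + 0.5005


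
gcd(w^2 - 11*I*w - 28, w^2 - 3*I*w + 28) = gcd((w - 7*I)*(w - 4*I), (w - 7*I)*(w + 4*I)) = w - 7*I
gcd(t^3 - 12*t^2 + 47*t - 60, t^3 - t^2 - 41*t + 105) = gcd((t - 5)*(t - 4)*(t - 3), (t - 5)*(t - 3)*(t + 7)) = t^2 - 8*t + 15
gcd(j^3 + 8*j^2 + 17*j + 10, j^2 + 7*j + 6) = j + 1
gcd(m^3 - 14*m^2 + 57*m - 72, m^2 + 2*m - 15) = m - 3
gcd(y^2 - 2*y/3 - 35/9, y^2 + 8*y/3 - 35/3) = y - 7/3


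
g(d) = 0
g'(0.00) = 0.00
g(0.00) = 0.00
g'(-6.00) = 0.00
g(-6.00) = 0.00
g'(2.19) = 0.00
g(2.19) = 0.00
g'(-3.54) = 0.00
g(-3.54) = 0.00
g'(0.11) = 0.00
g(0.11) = 0.00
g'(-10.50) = 0.00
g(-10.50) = 0.00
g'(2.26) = 0.00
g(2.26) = 0.00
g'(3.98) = 0.00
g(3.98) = 0.00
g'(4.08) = 0.00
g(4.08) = 0.00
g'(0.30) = 0.00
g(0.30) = 0.00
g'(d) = 0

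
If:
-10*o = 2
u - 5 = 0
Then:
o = -1/5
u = 5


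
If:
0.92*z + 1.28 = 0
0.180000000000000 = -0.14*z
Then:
No Solution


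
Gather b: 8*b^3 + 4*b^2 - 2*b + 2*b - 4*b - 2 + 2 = 8*b^3 + 4*b^2 - 4*b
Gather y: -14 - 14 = -28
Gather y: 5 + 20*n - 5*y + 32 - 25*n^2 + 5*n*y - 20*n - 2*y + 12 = -25*n^2 + y*(5*n - 7) + 49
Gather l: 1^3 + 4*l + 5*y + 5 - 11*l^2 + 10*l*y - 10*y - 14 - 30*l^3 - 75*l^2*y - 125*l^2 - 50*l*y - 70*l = -30*l^3 + l^2*(-75*y - 136) + l*(-40*y - 66) - 5*y - 8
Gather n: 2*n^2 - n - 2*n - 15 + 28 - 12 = 2*n^2 - 3*n + 1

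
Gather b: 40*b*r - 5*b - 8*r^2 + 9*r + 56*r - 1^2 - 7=b*(40*r - 5) - 8*r^2 + 65*r - 8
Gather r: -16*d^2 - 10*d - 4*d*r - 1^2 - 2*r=-16*d^2 - 10*d + r*(-4*d - 2) - 1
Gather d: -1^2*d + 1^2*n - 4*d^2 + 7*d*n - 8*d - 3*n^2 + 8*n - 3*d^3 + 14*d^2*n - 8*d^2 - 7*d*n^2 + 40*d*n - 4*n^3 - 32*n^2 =-3*d^3 + d^2*(14*n - 12) + d*(-7*n^2 + 47*n - 9) - 4*n^3 - 35*n^2 + 9*n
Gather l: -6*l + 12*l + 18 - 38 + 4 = 6*l - 16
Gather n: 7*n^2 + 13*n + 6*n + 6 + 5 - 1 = 7*n^2 + 19*n + 10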